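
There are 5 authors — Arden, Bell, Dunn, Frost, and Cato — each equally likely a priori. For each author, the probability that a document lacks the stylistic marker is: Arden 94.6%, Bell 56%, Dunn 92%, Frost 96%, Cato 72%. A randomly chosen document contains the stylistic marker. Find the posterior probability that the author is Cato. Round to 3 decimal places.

Taking complements, P(marker | each) = Arden 0.054, Bell 0.44, Dunn 0.08, Frost 0.04, Cato 0.28.
Since the prior is uniform, the posterior is proportional to the likelihood:
  Arden: 0.054
  Bell: 0.44
  Dunn: 0.08
  Frost: 0.04
  Cato: 0.28
Total = 0.894.
P(Cato | evidence) = 0.28 / 0.894 ≈ 0.313.

0.313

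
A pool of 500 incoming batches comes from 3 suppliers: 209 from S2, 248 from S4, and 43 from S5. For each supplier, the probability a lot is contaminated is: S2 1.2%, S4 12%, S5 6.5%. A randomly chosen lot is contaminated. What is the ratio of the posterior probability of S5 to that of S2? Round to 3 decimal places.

Prior × likelihood for each hypothesis:
  S2: 0.418 × 0.012 = 0.005016
  S4: 0.496 × 0.12 = 0.05952
  S5: 0.086 × 0.065 = 0.00559
Sum = 0.070126.
The ratio is 0.00559 / 0.005016 (the normalizer cancels) = 1.114.

1.114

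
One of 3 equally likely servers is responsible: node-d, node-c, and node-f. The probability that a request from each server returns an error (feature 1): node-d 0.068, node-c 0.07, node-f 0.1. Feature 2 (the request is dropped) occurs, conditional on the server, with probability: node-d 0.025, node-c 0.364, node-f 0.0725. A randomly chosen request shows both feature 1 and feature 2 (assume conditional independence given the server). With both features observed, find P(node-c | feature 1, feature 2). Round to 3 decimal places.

Since the prior is uniform, the posterior is proportional to the likelihood:
  node-d: 0.068 × 0.025 = 0.0017
  node-c: 0.07 × 0.364 = 0.02548
  node-f: 0.1 × 0.0725 = 0.00725
Sum = 0.03443.
P(node-c | evidence) = 0.02548 / 0.03443 ≈ 0.740.

0.740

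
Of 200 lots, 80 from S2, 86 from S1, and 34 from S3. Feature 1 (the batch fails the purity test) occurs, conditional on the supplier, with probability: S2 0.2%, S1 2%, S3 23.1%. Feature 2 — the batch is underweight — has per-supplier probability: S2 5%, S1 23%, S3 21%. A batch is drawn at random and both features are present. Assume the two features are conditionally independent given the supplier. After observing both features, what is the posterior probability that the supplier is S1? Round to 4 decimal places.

Unnormalized posteriors (prior × likelihood):
  S2: 0.4 × 0.002 × 0.05 = 0.00004
  S1: 0.43 × 0.02 × 0.23 = 0.001978
  S3: 0.17 × 0.231 × 0.21 = 0.0082467
Total = 0.0102647.
P(S1 | evidence) = 0.001978 / 0.0102647 ≈ 0.1927.

0.1927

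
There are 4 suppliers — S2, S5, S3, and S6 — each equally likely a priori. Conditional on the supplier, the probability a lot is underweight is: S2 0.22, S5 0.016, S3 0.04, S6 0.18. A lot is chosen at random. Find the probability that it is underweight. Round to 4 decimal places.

Since the prior is uniform, the posterior is proportional to the likelihood:
  S2: 0.22
  S5: 0.016
  S3: 0.04
  S6: 0.18
P(underweight) = (1/4) × (0.22 + 0.016 + 0.04 + 0.18) = 0.456/4 ≈ 0.1140.

0.1140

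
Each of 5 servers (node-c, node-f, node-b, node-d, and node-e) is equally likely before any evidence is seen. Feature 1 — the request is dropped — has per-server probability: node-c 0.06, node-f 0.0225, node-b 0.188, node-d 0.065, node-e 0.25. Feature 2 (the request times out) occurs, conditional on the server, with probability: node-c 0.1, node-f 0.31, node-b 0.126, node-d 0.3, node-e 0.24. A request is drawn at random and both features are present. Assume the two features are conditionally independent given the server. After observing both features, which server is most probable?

Since the prior is uniform, the posterior is proportional to the likelihood:
  node-c: 0.06 × 0.1 = 0.006
  node-f: 0.0225 × 0.31 = 0.006975
  node-b: 0.188 × 0.126 = 0.023688
  node-d: 0.065 × 0.3 = 0.0195
  node-e: 0.25 × 0.24 = 0.06
Sum = 0.116163.
Largest term belongs to node-e, so node-e is most probable.

node-e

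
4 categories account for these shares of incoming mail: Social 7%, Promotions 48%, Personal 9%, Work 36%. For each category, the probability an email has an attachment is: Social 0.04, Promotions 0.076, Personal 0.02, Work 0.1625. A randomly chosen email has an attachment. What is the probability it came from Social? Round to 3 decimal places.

Prior × likelihood for each hypothesis:
  Social: 0.07 × 0.04 = 0.0028
  Promotions: 0.48 × 0.076 = 0.03648
  Personal: 0.09 × 0.02 = 0.0018
  Work: 0.36 × 0.1625 = 0.0585
Total = 0.09958.
P(Social | evidence) = 0.0028 / 0.09958 ≈ 0.028.

0.028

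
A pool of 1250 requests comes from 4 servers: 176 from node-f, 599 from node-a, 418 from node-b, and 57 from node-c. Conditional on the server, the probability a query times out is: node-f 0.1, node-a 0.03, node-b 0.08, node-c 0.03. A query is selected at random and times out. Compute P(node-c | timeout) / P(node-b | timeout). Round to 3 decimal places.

0.051

Compute prior × likelihood for every hypothesis:
  node-f: 0.1408 × 0.1 = 0.01408
  node-a: 0.4792 × 0.03 = 0.014376
  node-b: 0.3344 × 0.08 = 0.026752
  node-c: 0.0456 × 0.03 = 0.001368
Normalizing constant = 0.056576.
The ratio is 0.001368 / 0.026752 (the normalizer cancels) = 0.051.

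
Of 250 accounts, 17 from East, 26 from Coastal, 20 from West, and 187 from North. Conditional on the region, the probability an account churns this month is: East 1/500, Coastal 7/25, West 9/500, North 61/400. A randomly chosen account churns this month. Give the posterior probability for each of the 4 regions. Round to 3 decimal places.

East 0.001, Coastal 0.201, West 0.010, North 0.788

Unnormalized posteriors (prior × likelihood):
  East: 0.068 × 0.002 = 0.000136
  Coastal: 0.104 × 0.28 = 0.02912
  West: 0.08 × 0.018 = 0.00144
  North: 0.748 × 0.1525 = 0.11407
Total = 0.144766.
P(East | churn) = 0.000136/0.144766 ≈ 0.001
P(Coastal | churn) = 0.02912/0.144766 ≈ 0.201
P(West | churn) = 0.00144/0.144766 ≈ 0.010
P(North | churn) = 0.11407/0.144766 ≈ 0.788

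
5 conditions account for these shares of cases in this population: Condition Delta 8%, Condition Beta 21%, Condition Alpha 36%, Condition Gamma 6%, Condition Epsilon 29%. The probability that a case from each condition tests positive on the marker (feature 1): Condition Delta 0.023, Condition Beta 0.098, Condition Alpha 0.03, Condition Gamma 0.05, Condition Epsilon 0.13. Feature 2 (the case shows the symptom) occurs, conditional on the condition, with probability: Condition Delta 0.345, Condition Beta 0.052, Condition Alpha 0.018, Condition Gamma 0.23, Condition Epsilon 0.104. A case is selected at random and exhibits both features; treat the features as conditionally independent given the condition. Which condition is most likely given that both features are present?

By Bayes' rule, posterior ∝ prior × likelihood:
  Condition Delta: 0.08 × 0.023 × 0.345 = 0.0006348
  Condition Beta: 0.21 × 0.098 × 0.052 = 0.00107016
  Condition Alpha: 0.36 × 0.03 × 0.018 = 0.0001944
  Condition Gamma: 0.06 × 0.05 × 0.23 = 0.00069
  Condition Epsilon: 0.29 × 0.13 × 0.104 = 0.0039208
Sum = 0.00651016.
Largest term belongs to Condition Epsilon, so Condition Epsilon is most probable.

Condition Epsilon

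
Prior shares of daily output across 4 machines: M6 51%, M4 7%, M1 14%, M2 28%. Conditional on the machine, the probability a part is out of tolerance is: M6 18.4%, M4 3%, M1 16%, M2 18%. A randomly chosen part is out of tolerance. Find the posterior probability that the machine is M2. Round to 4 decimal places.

0.2987

Unnormalized posteriors (prior × likelihood):
  M6: 0.51 × 0.184 = 0.09384
  M4: 0.07 × 0.03 = 0.0021
  M1: 0.14 × 0.16 = 0.0224
  M2: 0.28 × 0.18 = 0.0504
Sum = 0.16874.
P(M2 | evidence) = 0.0504 / 0.16874 ≈ 0.2987.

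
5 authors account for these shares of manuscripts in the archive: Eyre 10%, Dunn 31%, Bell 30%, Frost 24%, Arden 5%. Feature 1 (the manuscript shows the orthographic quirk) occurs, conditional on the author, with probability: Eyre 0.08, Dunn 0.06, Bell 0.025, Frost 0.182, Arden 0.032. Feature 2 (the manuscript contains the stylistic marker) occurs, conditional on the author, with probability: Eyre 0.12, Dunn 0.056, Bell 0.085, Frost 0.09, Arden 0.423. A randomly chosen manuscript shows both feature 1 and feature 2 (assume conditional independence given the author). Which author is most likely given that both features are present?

By Bayes' rule, posterior ∝ prior × likelihood:
  Eyre: 0.1 × 0.08 × 0.12 = 0.00096
  Dunn: 0.31 × 0.06 × 0.056 = 0.0010416
  Bell: 0.3 × 0.025 × 0.085 = 0.0006375
  Frost: 0.24 × 0.182 × 0.09 = 0.0039312
  Arden: 0.05 × 0.032 × 0.423 = 0.0006768
Normalizing constant = 0.0072471.
Largest term belongs to Frost, so Frost is most probable.

Frost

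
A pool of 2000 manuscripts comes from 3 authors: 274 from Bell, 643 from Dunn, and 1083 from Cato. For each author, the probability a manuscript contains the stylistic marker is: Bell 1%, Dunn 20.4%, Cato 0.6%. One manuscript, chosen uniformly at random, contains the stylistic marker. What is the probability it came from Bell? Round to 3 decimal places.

0.020

By Bayes' rule, posterior ∝ prior × likelihood:
  Bell: 0.137 × 0.01 = 0.00137
  Dunn: 0.3215 × 0.204 = 0.065586
  Cato: 0.5415 × 0.006 = 0.003249
Sum = 0.070205.
P(Bell | evidence) = 0.00137 / 0.070205 ≈ 0.020.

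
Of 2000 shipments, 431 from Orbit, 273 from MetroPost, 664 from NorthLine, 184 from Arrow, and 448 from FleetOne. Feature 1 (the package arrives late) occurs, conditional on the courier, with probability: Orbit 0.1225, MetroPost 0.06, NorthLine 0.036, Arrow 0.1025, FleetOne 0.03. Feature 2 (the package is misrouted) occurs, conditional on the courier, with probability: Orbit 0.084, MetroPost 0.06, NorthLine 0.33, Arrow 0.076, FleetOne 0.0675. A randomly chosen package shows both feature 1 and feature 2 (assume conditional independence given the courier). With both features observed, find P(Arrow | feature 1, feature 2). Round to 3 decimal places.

Compute prior × likelihood for every hypothesis:
  Orbit: 0.2155 × 0.1225 × 0.084 = 0.002217495
  MetroPost: 0.1365 × 0.06 × 0.06 = 0.0004914
  NorthLine: 0.332 × 0.036 × 0.33 = 0.00394416
  Arrow: 0.092 × 0.1025 × 0.076 = 0.00071668
  FleetOne: 0.224 × 0.03 × 0.0675 = 0.0004536
Sum = 0.007823335.
P(Arrow | evidence) = 0.00071668 / 0.007823335 ≈ 0.092.

0.092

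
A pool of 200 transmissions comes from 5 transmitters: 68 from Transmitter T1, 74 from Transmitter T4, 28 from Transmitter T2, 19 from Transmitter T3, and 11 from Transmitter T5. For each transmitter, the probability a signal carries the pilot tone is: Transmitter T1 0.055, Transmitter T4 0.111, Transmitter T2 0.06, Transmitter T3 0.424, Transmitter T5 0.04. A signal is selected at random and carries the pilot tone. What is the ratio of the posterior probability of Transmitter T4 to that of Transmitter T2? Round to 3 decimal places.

By Bayes' rule, posterior ∝ prior × likelihood:
  Transmitter T1: 0.34 × 0.055 = 0.0187
  Transmitter T4: 0.37 × 0.111 = 0.04107
  Transmitter T2: 0.14 × 0.06 = 0.0084
  Transmitter T3: 0.095 × 0.424 = 0.04028
  Transmitter T5: 0.055 × 0.04 = 0.0022
Sum = 0.11065.
The ratio is 0.04107 / 0.0084 (the normalizer cancels) = 4.889.

4.889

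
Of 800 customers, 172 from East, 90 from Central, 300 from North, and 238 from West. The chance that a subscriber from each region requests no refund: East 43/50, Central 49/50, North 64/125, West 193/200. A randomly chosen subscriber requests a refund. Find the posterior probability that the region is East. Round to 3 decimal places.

0.133

Taking complements, P(refund | each) = East 0.14, Central 0.02, North 0.488, West 0.035.
By Bayes' rule, posterior ∝ prior × likelihood:
  East: 0.215 × 0.14 = 0.0301
  Central: 0.1125 × 0.02 = 0.00225
  North: 0.375 × 0.488 = 0.183
  West: 0.2975 × 0.035 = 0.0104125
Normalizing constant = 0.2257625.
P(East | evidence) = 0.0301 / 0.2257625 ≈ 0.133.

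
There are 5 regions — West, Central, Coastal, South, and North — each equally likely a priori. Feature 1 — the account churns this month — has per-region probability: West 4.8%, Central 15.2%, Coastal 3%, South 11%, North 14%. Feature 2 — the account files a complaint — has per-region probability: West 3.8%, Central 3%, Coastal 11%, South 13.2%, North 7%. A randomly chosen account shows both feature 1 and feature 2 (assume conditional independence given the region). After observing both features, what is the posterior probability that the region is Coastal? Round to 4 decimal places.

0.0970

With a uniform prior (1/5 each), posterior ∝ likelihood:
  West: 0.048 × 0.038 = 0.001824
  Central: 0.152 × 0.03 = 0.00456
  Coastal: 0.03 × 0.11 = 0.0033
  South: 0.11 × 0.132 = 0.01452
  North: 0.14 × 0.07 = 0.0098
Normalizing constant = 0.034004.
P(Coastal | evidence) = 0.0033 / 0.034004 ≈ 0.0970.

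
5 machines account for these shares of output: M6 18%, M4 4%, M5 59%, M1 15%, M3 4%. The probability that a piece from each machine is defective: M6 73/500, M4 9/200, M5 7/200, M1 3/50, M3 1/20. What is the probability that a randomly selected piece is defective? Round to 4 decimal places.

By Bayes' rule, posterior ∝ prior × likelihood:
  M6: 0.18 × 0.146 = 0.02628
  M4: 0.04 × 0.045 = 0.0018
  M5: 0.59 × 0.035 = 0.02065
  M1: 0.15 × 0.06 = 0.009
  M3: 0.04 × 0.05 = 0.002
P(defective) = 0.02628 + 0.0018 + 0.02065 + 0.009 + 0.002 = 0.05973 → 0.0597.

0.0597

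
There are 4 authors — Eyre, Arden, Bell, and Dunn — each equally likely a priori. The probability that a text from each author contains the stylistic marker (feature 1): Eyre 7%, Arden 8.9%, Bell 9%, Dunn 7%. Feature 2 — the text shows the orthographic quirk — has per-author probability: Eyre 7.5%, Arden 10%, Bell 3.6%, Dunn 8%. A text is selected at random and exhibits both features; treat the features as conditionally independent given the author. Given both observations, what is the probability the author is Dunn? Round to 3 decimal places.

0.244

Since the prior is uniform, the posterior is proportional to the likelihood:
  Eyre: 0.07 × 0.075 = 0.00525
  Arden: 0.089 × 0.1 = 0.0089
  Bell: 0.09 × 0.036 = 0.00324
  Dunn: 0.07 × 0.08 = 0.0056
Normalizing constant = 0.02299.
P(Dunn | evidence) = 0.0056 / 0.02299 ≈ 0.244.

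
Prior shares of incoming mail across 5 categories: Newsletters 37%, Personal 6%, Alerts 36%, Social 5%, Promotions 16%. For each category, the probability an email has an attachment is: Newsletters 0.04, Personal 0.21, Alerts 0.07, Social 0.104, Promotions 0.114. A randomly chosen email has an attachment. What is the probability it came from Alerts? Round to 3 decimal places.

0.331

Prior × likelihood for each hypothesis:
  Newsletters: 0.37 × 0.04 = 0.0148
  Personal: 0.06 × 0.21 = 0.0126
  Alerts: 0.36 × 0.07 = 0.0252
  Social: 0.05 × 0.104 = 0.0052
  Promotions: 0.16 × 0.114 = 0.01824
Total = 0.07604.
P(Alerts | evidence) = 0.0252 / 0.07604 ≈ 0.331.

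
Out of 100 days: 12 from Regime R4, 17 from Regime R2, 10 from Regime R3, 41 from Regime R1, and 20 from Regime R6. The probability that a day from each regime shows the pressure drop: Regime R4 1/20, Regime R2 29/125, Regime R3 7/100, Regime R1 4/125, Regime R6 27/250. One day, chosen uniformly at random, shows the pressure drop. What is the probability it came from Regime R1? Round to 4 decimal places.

0.1505

By Bayes' rule, posterior ∝ prior × likelihood:
  Regime R4: 0.12 × 0.05 = 0.006
  Regime R2: 0.17 × 0.232 = 0.03944
  Regime R3: 0.1 × 0.07 = 0.007
  Regime R1: 0.41 × 0.032 = 0.01312
  Regime R6: 0.2 × 0.108 = 0.0216
Total = 0.08716.
P(Regime R1 | evidence) = 0.01312 / 0.08716 ≈ 0.1505.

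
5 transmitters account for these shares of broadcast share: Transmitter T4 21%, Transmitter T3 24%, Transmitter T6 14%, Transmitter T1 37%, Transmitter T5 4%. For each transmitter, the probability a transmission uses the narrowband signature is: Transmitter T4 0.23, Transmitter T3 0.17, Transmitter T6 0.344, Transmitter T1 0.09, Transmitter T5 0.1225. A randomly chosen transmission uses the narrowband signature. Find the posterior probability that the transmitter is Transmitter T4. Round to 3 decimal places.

0.275

By Bayes' rule, posterior ∝ prior × likelihood:
  Transmitter T4: 0.21 × 0.23 = 0.0483
  Transmitter T3: 0.24 × 0.17 = 0.0408
  Transmitter T6: 0.14 × 0.344 = 0.04816
  Transmitter T1: 0.37 × 0.09 = 0.0333
  Transmitter T5: 0.04 × 0.1225 = 0.0049
Normalizing constant = 0.17546.
P(Transmitter T4 | evidence) = 0.0483 / 0.17546 ≈ 0.275.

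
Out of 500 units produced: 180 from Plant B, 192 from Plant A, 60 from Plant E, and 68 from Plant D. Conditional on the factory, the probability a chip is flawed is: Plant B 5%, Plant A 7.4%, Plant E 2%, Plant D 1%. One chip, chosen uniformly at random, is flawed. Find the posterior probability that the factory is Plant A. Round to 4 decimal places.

0.5663

By Bayes' rule, posterior ∝ prior × likelihood:
  Plant B: 0.36 × 0.05 = 0.018
  Plant A: 0.384 × 0.074 = 0.028416
  Plant E: 0.12 × 0.02 = 0.0024
  Plant D: 0.136 × 0.01 = 0.00136
Normalizing constant = 0.050176.
P(Plant A | evidence) = 0.028416 / 0.050176 ≈ 0.5663.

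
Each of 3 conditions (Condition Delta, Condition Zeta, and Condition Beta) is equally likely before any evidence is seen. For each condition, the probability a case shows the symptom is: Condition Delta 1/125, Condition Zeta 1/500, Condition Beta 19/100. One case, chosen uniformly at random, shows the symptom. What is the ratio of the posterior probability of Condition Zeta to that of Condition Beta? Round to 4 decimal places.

With a uniform prior (1/3 each), posterior ∝ likelihood:
  Condition Delta: 0.008
  Condition Zeta: 0.002
  Condition Beta: 0.19
Sum = 0.2.
The ratio is 0.002 / 0.19 (the normalizer cancels) = 0.0105.

0.0105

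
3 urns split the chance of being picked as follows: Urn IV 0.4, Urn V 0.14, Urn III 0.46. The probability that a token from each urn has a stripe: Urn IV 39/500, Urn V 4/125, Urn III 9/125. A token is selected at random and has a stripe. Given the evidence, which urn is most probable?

Unnormalized posteriors (prior × likelihood):
  Urn IV: 0.4 × 0.078 = 0.0312
  Urn V: 0.14 × 0.032 = 0.00448
  Urn III: 0.46 × 0.072 = 0.03312
Normalizing constant = 0.0688.
Largest term belongs to Urn III, so Urn III is most probable.

Urn III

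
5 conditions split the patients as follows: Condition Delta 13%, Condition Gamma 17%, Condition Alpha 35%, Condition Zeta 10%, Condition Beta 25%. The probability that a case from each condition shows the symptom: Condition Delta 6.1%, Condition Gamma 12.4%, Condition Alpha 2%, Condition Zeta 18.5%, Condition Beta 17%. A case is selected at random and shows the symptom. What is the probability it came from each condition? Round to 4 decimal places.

Unnormalized posteriors (prior × likelihood):
  Condition Delta: 0.13 × 0.061 = 0.00793
  Condition Gamma: 0.17 × 0.124 = 0.02108
  Condition Alpha: 0.35 × 0.02 = 0.007
  Condition Zeta: 0.1 × 0.185 = 0.0185
  Condition Beta: 0.25 × 0.17 = 0.0425
Total = 0.09701.
P(Condition Delta | symptomatic) = 0.00793/0.09701 ≈ 0.0817
P(Condition Gamma | symptomatic) = 0.02108/0.09701 ≈ 0.2173
P(Condition Alpha | symptomatic) = 0.007/0.09701 ≈ 0.0722
P(Condition Zeta | symptomatic) = 0.0185/0.09701 ≈ 0.1907
P(Condition Beta | symptomatic) = 0.0425/0.09701 ≈ 0.4381

Condition Delta 0.0817, Condition Gamma 0.2173, Condition Alpha 0.0722, Condition Zeta 0.1907, Condition Beta 0.4381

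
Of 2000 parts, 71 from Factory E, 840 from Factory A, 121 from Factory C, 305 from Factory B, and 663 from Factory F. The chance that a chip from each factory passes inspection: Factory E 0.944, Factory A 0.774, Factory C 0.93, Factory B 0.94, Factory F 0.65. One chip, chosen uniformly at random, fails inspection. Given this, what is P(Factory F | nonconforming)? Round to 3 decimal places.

0.513

Taking complements, P(nonconforming | each) = Factory E 0.056, Factory A 0.226, Factory C 0.07, Factory B 0.06, Factory F 0.35.
Unnormalized posteriors (prior × likelihood):
  Factory E: 0.0355 × 0.056 = 0.001988
  Factory A: 0.42 × 0.226 = 0.09492
  Factory C: 0.0605 × 0.07 = 0.004235
  Factory B: 0.1525 × 0.06 = 0.00915
  Factory F: 0.3315 × 0.35 = 0.116025
Normalizing constant = 0.226318.
P(Factory F | evidence) = 0.116025 / 0.226318 ≈ 0.513.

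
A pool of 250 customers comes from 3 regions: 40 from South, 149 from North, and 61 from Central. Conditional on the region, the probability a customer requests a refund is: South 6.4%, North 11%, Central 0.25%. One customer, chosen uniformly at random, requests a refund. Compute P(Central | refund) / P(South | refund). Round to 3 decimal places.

Compute prior × likelihood for every hypothesis:
  South: 0.16 × 0.064 = 0.01024
  North: 0.596 × 0.11 = 0.06556
  Central: 0.244 × 0.0025 = 0.00061
Normalizing constant = 0.07641.
The ratio is 0.00061 / 0.01024 (the normalizer cancels) = 0.060.

0.060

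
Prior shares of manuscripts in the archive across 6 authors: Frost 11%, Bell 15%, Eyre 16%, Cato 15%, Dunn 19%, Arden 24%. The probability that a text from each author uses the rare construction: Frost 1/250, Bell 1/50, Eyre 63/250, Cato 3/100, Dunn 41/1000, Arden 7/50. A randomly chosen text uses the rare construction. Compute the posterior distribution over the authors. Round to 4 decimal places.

By Bayes' rule, posterior ∝ prior × likelihood:
  Frost: 0.11 × 0.004 = 0.00044
  Bell: 0.15 × 0.02 = 0.003
  Eyre: 0.16 × 0.252 = 0.04032
  Cato: 0.15 × 0.03 = 0.0045
  Dunn: 0.19 × 0.041 = 0.00779
  Arden: 0.24 × 0.14 = 0.0336
Normalizing constant = 0.08965.
P(Frost | rare-form) = 0.00044/0.08965 ≈ 0.0049
P(Bell | rare-form) = 0.003/0.08965 ≈ 0.0335
P(Eyre | rare-form) = 0.04032/0.08965 ≈ 0.4497
P(Cato | rare-form) = 0.0045/0.08965 ≈ 0.0502
P(Dunn | rare-form) = 0.00779/0.08965 ≈ 0.0869
P(Arden | rare-form) = 0.0336/0.08965 ≈ 0.3748

Frost 0.0049, Bell 0.0335, Eyre 0.4497, Cato 0.0502, Dunn 0.0869, Arden 0.3748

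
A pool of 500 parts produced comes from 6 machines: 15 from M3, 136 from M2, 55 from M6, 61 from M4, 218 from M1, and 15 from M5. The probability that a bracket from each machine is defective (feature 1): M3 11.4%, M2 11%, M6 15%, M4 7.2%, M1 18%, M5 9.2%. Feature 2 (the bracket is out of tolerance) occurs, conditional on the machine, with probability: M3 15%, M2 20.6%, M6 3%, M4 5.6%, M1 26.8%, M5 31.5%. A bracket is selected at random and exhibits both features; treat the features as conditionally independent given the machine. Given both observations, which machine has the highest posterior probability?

M1

Unnormalized posteriors (prior × likelihood):
  M3: 0.03 × 0.114 × 0.15 = 0.000513
  M2: 0.272 × 0.11 × 0.206 = 0.00616352
  M6: 0.11 × 0.15 × 0.03 = 0.000495
  M4: 0.122 × 0.072 × 0.056 = 0.000491904
  M1: 0.436 × 0.18 × 0.268 = 0.02103264
  M5: 0.03 × 0.092 × 0.315 = 0.0008694
Normalizing constant = 0.029565464.
Largest term belongs to M1, so M1 is most probable.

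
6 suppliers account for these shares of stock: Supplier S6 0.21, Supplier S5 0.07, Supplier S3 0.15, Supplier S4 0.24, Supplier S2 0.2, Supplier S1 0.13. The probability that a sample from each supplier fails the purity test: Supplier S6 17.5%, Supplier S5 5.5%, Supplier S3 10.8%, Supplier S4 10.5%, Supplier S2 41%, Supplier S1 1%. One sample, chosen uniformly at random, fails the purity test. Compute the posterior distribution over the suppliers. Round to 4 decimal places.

By Bayes' rule, posterior ∝ prior × likelihood:
  Supplier S6: 0.21 × 0.175 = 0.03675
  Supplier S5: 0.07 × 0.055 = 0.00385
  Supplier S3: 0.15 × 0.108 = 0.0162
  Supplier S4: 0.24 × 0.105 = 0.0252
  Supplier S2: 0.2 × 0.41 = 0.082
  Supplier S1: 0.13 × 0.01 = 0.0013
Sum = 0.1653.
P(Supplier S6 | off-spec) = 0.03675/0.1653 ≈ 0.2223
P(Supplier S5 | off-spec) = 0.00385/0.1653 ≈ 0.0233
P(Supplier S3 | off-spec) = 0.0162/0.1653 ≈ 0.0980
P(Supplier S4 | off-spec) = 0.0252/0.1653 ≈ 0.1525
P(Supplier S2 | off-spec) = 0.082/0.1653 ≈ 0.4961
P(Supplier S1 | off-spec) = 0.0013/0.1653 ≈ 0.0079

Supplier S6 0.2223, Supplier S5 0.0233, Supplier S3 0.0980, Supplier S4 0.1525, Supplier S2 0.4961, Supplier S1 0.0079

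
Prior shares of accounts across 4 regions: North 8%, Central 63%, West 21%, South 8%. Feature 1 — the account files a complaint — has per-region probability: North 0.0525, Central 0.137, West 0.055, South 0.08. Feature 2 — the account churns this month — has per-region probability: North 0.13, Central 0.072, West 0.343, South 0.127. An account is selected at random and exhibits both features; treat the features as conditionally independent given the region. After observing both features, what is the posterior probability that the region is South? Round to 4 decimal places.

0.0705

Compute prior × likelihood for every hypothesis:
  North: 0.08 × 0.0525 × 0.13 = 0.000546
  Central: 0.63 × 0.137 × 0.072 = 0.00621432
  West: 0.21 × 0.055 × 0.343 = 0.00396165
  South: 0.08 × 0.08 × 0.127 = 0.0008128
Normalizing constant = 0.01153477.
P(South | evidence) = 0.0008128 / 0.01153477 ≈ 0.0705.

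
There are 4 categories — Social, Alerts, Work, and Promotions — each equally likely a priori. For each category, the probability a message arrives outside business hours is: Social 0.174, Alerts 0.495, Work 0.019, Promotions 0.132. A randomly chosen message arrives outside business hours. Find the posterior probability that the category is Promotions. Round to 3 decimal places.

Since the prior is uniform, the posterior is proportional to the likelihood:
  Social: 0.174
  Alerts: 0.495
  Work: 0.019
  Promotions: 0.132
Sum = 0.82.
P(Promotions | evidence) = 0.132 / 0.82 ≈ 0.161.

0.161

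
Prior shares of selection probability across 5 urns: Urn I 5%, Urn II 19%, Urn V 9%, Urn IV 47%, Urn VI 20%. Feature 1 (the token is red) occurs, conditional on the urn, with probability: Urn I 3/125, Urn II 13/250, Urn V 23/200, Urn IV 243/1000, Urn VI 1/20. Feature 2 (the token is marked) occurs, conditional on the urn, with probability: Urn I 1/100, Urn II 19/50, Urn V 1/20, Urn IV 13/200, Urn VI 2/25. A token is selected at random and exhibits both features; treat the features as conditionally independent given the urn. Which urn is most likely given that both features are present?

Unnormalized posteriors (prior × likelihood):
  Urn I: 0.05 × 0.024 × 0.01 = 0.000012
  Urn II: 0.19 × 0.052 × 0.38 = 0.0037544
  Urn V: 0.09 × 0.115 × 0.05 = 0.0005175
  Urn IV: 0.47 × 0.243 × 0.065 = 0.00742365
  Urn VI: 0.2 × 0.05 × 0.08 = 0.0008
Total = 0.01250755.
Largest term belongs to Urn IV, so Urn IV is most probable.

Urn IV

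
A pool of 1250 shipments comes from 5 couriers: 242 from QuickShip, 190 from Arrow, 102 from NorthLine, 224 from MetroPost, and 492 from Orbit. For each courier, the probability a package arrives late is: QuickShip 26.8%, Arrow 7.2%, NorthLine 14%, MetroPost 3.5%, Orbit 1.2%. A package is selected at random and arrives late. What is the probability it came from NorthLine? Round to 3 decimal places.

0.134

Compute prior × likelihood for every hypothesis:
  QuickShip: 0.1936 × 0.268 = 0.0518848
  Arrow: 0.152 × 0.072 = 0.010944
  NorthLine: 0.0816 × 0.14 = 0.011424
  MetroPost: 0.1792 × 0.035 = 0.006272
  Orbit: 0.3936 × 0.012 = 0.0047232
Sum = 0.085248.
P(NorthLine | evidence) = 0.011424 / 0.085248 ≈ 0.134.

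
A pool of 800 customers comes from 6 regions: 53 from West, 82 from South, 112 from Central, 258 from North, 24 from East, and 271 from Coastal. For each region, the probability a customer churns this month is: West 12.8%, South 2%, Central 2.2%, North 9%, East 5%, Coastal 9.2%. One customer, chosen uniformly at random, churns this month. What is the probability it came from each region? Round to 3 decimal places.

West 0.113, South 0.027, Central 0.041, North 0.385, East 0.020, Coastal 0.414

By Bayes' rule, posterior ∝ prior × likelihood:
  West: 0.06625 × 0.128 = 0.00848
  South: 0.1025 × 0.02 = 0.00205
  Central: 0.14 × 0.022 = 0.00308
  North: 0.3225 × 0.09 = 0.029025
  East: 0.03 × 0.05 = 0.0015
  Coastal: 0.33875 × 0.092 = 0.031165
Sum = 0.0753.
P(West | churn) = 0.00848/0.0753 ≈ 0.113
P(South | churn) = 0.00205/0.0753 ≈ 0.027
P(Central | churn) = 0.00308/0.0753 ≈ 0.041
P(North | churn) = 0.029025/0.0753 ≈ 0.385
P(East | churn) = 0.0015/0.0753 ≈ 0.020
P(Coastal | churn) = 0.031165/0.0753 ≈ 0.414
(Check: 0.113+0.027+0.041+0.385+0.020+0.414 = 1.000.)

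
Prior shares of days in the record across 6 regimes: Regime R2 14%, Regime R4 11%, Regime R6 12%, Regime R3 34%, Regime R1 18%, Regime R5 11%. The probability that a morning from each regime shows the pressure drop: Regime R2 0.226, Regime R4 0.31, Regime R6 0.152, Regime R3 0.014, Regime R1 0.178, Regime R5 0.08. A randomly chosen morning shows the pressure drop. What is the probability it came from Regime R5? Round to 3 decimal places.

Unnormalized posteriors (prior × likelihood):
  Regime R2: 0.14 × 0.226 = 0.03164
  Regime R4: 0.11 × 0.31 = 0.0341
  Regime R6: 0.12 × 0.152 = 0.01824
  Regime R3: 0.34 × 0.014 = 0.00476
  Regime R1: 0.18 × 0.178 = 0.03204
  Regime R5: 0.11 × 0.08 = 0.0088
Normalizing constant = 0.12958.
P(Regime R5 | evidence) = 0.0088 / 0.12958 ≈ 0.068.

0.068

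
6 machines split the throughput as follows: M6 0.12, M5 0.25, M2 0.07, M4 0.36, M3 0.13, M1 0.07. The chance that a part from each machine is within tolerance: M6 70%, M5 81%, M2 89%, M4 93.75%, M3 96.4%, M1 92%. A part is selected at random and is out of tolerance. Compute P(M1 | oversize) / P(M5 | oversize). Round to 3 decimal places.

Taking complements, P(oversize | each) = M6 0.3, M5 0.19, M2 0.11, M4 0.0625, M3 0.036, M1 0.08.
Unnormalized posteriors (prior × likelihood):
  M6: 0.12 × 0.3 = 0.036
  M5: 0.25 × 0.19 = 0.0475
  M2: 0.07 × 0.11 = 0.0077
  M4: 0.36 × 0.0625 = 0.0225
  M3: 0.13 × 0.036 = 0.00468
  M1: 0.07 × 0.08 = 0.0056
Normalizing constant = 0.12398.
The ratio is 0.0056 / 0.0475 (the normalizer cancels) = 0.118.

0.118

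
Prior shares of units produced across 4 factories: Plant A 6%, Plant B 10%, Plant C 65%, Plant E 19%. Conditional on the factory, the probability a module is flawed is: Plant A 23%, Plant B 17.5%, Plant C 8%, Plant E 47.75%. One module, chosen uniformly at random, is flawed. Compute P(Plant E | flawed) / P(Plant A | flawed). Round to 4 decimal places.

6.5743

Unnormalized posteriors (prior × likelihood):
  Plant A: 0.06 × 0.23 = 0.0138
  Plant B: 0.1 × 0.175 = 0.0175
  Plant C: 0.65 × 0.08 = 0.052
  Plant E: 0.19 × 0.4775 = 0.090725
Total = 0.174025.
The ratio is 0.090725 / 0.0138 (the normalizer cancels) = 6.5743.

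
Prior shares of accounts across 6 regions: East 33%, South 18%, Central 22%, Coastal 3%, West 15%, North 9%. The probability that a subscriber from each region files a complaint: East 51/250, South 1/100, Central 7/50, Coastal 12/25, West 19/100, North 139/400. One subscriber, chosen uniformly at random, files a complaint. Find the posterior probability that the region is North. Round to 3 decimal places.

0.180

Prior × likelihood for each hypothesis:
  East: 0.33 × 0.204 = 0.06732
  South: 0.18 × 0.01 = 0.0018
  Central: 0.22 × 0.14 = 0.0308
  Coastal: 0.03 × 0.48 = 0.0144
  West: 0.15 × 0.19 = 0.0285
  North: 0.09 × 0.3475 = 0.031275
Total = 0.174095.
P(North | evidence) = 0.031275 / 0.174095 ≈ 0.180.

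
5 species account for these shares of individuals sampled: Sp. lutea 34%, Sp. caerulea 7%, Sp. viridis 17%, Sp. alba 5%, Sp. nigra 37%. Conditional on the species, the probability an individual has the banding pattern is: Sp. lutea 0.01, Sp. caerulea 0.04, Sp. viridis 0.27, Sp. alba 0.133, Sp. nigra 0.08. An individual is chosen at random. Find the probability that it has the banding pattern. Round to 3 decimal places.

Compute prior × likelihood for every hypothesis:
  Sp. lutea: 0.34 × 0.01 = 0.0034
  Sp. caerulea: 0.07 × 0.04 = 0.0028
  Sp. viridis: 0.17 × 0.27 = 0.0459
  Sp. alba: 0.05 × 0.133 = 0.00665
  Sp. nigra: 0.37 × 0.08 = 0.0296
P(banded) = 0.0034 + 0.0028 + 0.0459 + 0.00665 + 0.0296 = 0.08835 → 0.088.

0.088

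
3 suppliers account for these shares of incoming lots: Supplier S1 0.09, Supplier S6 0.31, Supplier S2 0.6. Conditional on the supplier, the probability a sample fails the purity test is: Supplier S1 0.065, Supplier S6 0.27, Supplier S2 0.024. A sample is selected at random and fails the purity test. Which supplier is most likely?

Compute prior × likelihood for every hypothesis:
  Supplier S1: 0.09 × 0.065 = 0.00585
  Supplier S6: 0.31 × 0.27 = 0.0837
  Supplier S2: 0.6 × 0.024 = 0.0144
Total = 0.10395.
Largest term belongs to Supplier S6, so Supplier S6 is most probable.

Supplier S6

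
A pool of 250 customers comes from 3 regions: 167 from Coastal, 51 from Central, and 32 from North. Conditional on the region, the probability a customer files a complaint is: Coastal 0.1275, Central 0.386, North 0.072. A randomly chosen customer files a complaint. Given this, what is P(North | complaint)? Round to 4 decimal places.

Prior × likelihood for each hypothesis:
  Coastal: 0.668 × 0.1275 = 0.08517
  Central: 0.204 × 0.386 = 0.078744
  North: 0.128 × 0.072 = 0.009216
Normalizing constant = 0.17313.
P(North | evidence) = 0.009216 / 0.17313 ≈ 0.0532.

0.0532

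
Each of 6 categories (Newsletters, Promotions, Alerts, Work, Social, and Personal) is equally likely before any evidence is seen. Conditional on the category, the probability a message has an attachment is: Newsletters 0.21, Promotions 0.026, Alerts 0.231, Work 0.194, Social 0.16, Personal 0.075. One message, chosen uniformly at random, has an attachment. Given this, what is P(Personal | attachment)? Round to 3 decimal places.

0.084

With a uniform prior (1/6 each), posterior ∝ likelihood:
  Newsletters: 0.21
  Promotions: 0.026
  Alerts: 0.231
  Work: 0.194
  Social: 0.16
  Personal: 0.075
Normalizing constant = 0.896.
P(Personal | evidence) = 0.075 / 0.896 ≈ 0.084.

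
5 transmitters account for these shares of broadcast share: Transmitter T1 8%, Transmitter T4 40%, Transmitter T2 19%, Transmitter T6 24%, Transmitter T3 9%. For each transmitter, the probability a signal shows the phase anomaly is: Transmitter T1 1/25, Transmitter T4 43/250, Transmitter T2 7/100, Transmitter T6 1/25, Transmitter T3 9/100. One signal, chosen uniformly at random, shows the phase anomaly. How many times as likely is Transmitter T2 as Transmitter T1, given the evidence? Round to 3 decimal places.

Unnormalized posteriors (prior × likelihood):
  Transmitter T1: 0.08 × 0.04 = 0.0032
  Transmitter T4: 0.4 × 0.172 = 0.0688
  Transmitter T2: 0.19 × 0.07 = 0.0133
  Transmitter T6: 0.24 × 0.04 = 0.0096
  Transmitter T3: 0.09 × 0.09 = 0.0081
Total = 0.103.
The ratio is 0.0133 / 0.0032 (the normalizer cancels) = 4.156.

4.156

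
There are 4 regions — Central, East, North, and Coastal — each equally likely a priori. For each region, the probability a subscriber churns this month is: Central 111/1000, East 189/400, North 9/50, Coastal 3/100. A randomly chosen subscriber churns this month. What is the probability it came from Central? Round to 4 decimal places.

Since the prior is uniform, the posterior is proportional to the likelihood:
  Central: 0.111
  East: 0.4725
  North: 0.18
  Coastal: 0.03
Sum = 0.7935.
P(Central | evidence) = 0.111 / 0.7935 ≈ 0.1399.

0.1399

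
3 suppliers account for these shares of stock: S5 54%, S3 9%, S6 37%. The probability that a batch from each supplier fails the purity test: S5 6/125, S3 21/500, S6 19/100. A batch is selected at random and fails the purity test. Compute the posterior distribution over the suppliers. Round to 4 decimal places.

Prior × likelihood for each hypothesis:
  S5: 0.54 × 0.048 = 0.02592
  S3: 0.09 × 0.042 = 0.00378
  S6: 0.37 × 0.19 = 0.0703
Sum = 0.1.
P(S5 | off-spec) = 0.02592/0.1 ≈ 0.2592
P(S3 | off-spec) = 0.00378/0.1 ≈ 0.0378
P(S6 | off-spec) = 0.0703/0.1 ≈ 0.7030
(Check: 0.2592+0.0378+0.7030 = 1.0000.)

S5 0.2592, S3 0.0378, S6 0.7030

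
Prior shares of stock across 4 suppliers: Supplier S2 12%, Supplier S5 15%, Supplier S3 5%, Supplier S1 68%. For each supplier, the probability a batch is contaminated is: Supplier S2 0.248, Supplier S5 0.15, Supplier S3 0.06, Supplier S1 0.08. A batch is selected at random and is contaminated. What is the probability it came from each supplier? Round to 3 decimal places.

Supplier S2 0.271, Supplier S5 0.205, Supplier S3 0.027, Supplier S1 0.496

Compute prior × likelihood for every hypothesis:
  Supplier S2: 0.12 × 0.248 = 0.02976
  Supplier S5: 0.15 × 0.15 = 0.0225
  Supplier S3: 0.05 × 0.06 = 0.003
  Supplier S1: 0.68 × 0.08 = 0.0544
Sum = 0.10966.
P(Supplier S2 | contaminated) = 0.02976/0.10966 ≈ 0.271
P(Supplier S5 | contaminated) = 0.0225/0.10966 ≈ 0.205
P(Supplier S3 | contaminated) = 0.003/0.10966 ≈ 0.027
P(Supplier S1 | contaminated) = 0.0544/0.10966 ≈ 0.496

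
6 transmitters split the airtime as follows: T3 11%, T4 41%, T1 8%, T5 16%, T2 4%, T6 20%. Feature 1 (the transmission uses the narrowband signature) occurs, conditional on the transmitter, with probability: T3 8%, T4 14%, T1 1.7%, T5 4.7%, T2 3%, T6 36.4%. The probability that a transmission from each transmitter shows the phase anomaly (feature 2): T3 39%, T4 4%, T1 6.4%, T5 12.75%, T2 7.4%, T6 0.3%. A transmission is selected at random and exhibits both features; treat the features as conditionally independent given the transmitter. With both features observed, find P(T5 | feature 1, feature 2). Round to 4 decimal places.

Compute prior × likelihood for every hypothesis:
  T3: 0.11 × 0.08 × 0.39 = 0.003432
  T4: 0.41 × 0.14 × 0.04 = 0.002296
  T1: 0.08 × 0.017 × 0.064 = 0.00008704
  T5: 0.16 × 0.047 × 0.1275 = 0.0009588
  T2: 0.04 × 0.03 × 0.074 = 0.0000888
  T6: 0.2 × 0.364 × 0.003 = 0.0002184
Sum = 0.00708104.
P(T5 | evidence) = 0.0009588 / 0.00708104 ≈ 0.1354.

0.1354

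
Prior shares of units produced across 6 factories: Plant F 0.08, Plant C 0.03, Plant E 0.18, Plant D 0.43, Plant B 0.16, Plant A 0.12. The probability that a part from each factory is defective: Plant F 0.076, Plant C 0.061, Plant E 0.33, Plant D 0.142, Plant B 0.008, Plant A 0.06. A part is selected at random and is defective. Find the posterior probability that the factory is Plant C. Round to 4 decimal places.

0.0134

Compute prior × likelihood for every hypothesis:
  Plant F: 0.08 × 0.076 = 0.00608
  Plant C: 0.03 × 0.061 = 0.00183
  Plant E: 0.18 × 0.33 = 0.0594
  Plant D: 0.43 × 0.142 = 0.06106
  Plant B: 0.16 × 0.008 = 0.00128
  Plant A: 0.12 × 0.06 = 0.0072
Sum = 0.13685.
P(Plant C | evidence) = 0.00183 / 0.13685 ≈ 0.0134.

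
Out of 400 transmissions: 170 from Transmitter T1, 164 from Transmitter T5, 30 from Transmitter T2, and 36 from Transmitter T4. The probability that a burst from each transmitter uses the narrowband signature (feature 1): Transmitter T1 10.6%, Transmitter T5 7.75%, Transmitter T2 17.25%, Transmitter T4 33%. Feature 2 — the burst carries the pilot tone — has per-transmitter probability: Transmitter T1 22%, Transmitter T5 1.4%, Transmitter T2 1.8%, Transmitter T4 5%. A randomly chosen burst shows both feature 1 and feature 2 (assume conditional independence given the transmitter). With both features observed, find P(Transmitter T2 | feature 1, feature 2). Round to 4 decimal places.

Unnormalized posteriors (prior × likelihood):
  Transmitter T1: 0.425 × 0.106 × 0.22 = 0.009911
  Transmitter T5: 0.41 × 0.0775 × 0.014 = 0.00044485
  Transmitter T2: 0.075 × 0.1725 × 0.018 = 0.000232875
  Transmitter T4: 0.09 × 0.33 × 0.05 = 0.001485
Total = 0.012073725.
P(Transmitter T2 | evidence) = 0.000232875 / 0.012073725 ≈ 0.0193.

0.0193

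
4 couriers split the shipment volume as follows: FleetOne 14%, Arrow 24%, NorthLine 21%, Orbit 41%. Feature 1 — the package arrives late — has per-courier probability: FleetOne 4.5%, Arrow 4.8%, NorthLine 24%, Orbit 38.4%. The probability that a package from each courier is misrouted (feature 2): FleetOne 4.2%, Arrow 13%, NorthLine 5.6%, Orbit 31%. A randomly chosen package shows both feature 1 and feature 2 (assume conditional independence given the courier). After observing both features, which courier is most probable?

Unnormalized posteriors (prior × likelihood):
  FleetOne: 0.14 × 0.045 × 0.042 = 0.0002646
  Arrow: 0.24 × 0.048 × 0.13 = 0.0014976
  NorthLine: 0.21 × 0.24 × 0.056 = 0.0028224
  Orbit: 0.41 × 0.384 × 0.31 = 0.0488064
Sum = 0.053391.
Largest term belongs to Orbit, so Orbit is most probable.

Orbit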